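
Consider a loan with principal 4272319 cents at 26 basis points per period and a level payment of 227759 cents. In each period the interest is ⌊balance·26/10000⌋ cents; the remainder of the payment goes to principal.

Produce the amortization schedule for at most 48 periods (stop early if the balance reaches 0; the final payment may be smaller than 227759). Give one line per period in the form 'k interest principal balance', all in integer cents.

1. interest=⌊4272319·26/10000⌋=11108; principal=227759-11108=216651; balance=4272319-216651=4055668
2. interest=⌊4055668·26/10000⌋=10544; principal=227759-10544=217215; balance=4055668-217215=3838453
3. interest=⌊3838453·26/10000⌋=9979; principal=227759-9979=217780; balance=3838453-217780=3620673
4. interest=⌊3620673·26/10000⌋=9413; principal=227759-9413=218346; balance=3620673-218346=3402327
5. interest=⌊3402327·26/10000⌋=8846; principal=227759-8846=218913; balance=3402327-218913=3183414
6. interest=⌊3183414·26/10000⌋=8276; principal=227759-8276=219483; balance=3183414-219483=2963931
7. interest=⌊2963931·26/10000⌋=7706; principal=227759-7706=220053; balance=2963931-220053=2743878
8. interest=⌊2743878·26/10000⌋=7134; principal=227759-7134=220625; balance=2743878-220625=2523253
9. interest=⌊2523253·26/10000⌋=6560; principal=227759-6560=221199; balance=2523253-221199=2302054
10. interest=⌊2302054·26/10000⌋=5985; principal=227759-5985=221774; balance=2302054-221774=2080280
11. interest=⌊2080280·26/10000⌋=5408; principal=227759-5408=222351; balance=2080280-222351=1857929
12. interest=⌊1857929·26/10000⌋=4830; principal=227759-4830=222929; balance=1857929-222929=1635000
13. interest=⌊1635000·26/10000⌋=4251; principal=227759-4251=223508; balance=1635000-223508=1411492
14. interest=⌊1411492·26/10000⌋=3669; principal=227759-3669=224090; balance=1411492-224090=1187402
15. interest=⌊1187402·26/10000⌋=3087; principal=227759-3087=224672; balance=1187402-224672=962730
16. interest=⌊962730·26/10000⌋=2503; principal=227759-2503=225256; balance=962730-225256=737474
17. interest=⌊737474·26/10000⌋=1917; principal=227759-1917=225842; balance=737474-225842=511632
18. interest=⌊511632·26/10000⌋=1330; principal=227759-1330=226429; balance=511632-226429=285203
19. interest=⌊285203·26/10000⌋=741; principal=227759-741=227018; balance=285203-227018=58185
20. interest=⌊58185·26/10000⌋=151; principal=min(227759-151,58185)=58185; balance=58185-58185=0

1 11108 216651 4055668
2 10544 217215 3838453
3 9979 217780 3620673
4 9413 218346 3402327
5 8846 218913 3183414
6 8276 219483 2963931
7 7706 220053 2743878
8 7134 220625 2523253
9 6560 221199 2302054
10 5985 221774 2080280
11 5408 222351 1857929
12 4830 222929 1635000
13 4251 223508 1411492
14 3669 224090 1187402
15 3087 224672 962730
16 2503 225256 737474
17 1917 225842 511632
18 1330 226429 285203
19 741 227018 58185
20 151 58185 0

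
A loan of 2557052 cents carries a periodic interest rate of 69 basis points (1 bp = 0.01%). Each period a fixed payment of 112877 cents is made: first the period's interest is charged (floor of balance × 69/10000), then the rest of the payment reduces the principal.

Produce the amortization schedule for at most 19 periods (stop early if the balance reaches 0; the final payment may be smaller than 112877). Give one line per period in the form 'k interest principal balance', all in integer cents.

1. interest=⌊2557052·69/10000⌋=17643; principal=112877-17643=95234; balance=2557052-95234=2461818
2. interest=⌊2461818·69/10000⌋=16986; principal=112877-16986=95891; balance=2461818-95891=2365927
3. interest=⌊2365927·69/10000⌋=16324; principal=112877-16324=96553; balance=2365927-96553=2269374
4. interest=⌊2269374·69/10000⌋=15658; principal=112877-15658=97219; balance=2269374-97219=2172155
5. interest=⌊2172155·69/10000⌋=14987; principal=112877-14987=97890; balance=2172155-97890=2074265
6. interest=⌊2074265·69/10000⌋=14312; principal=112877-14312=98565; balance=2074265-98565=1975700
7. interest=⌊1975700·69/10000⌋=13632; principal=112877-13632=99245; balance=1975700-99245=1876455
8. interest=⌊1876455·69/10000⌋=12947; principal=112877-12947=99930; balance=1876455-99930=1776525
9. interest=⌊1776525·69/10000⌋=12258; principal=112877-12258=100619; balance=1776525-100619=1675906
10. interest=⌊1675906·69/10000⌋=11563; principal=112877-11563=101314; balance=1675906-101314=1574592
11. interest=⌊1574592·69/10000⌋=10864; principal=112877-10864=102013; balance=1574592-102013=1472579
12. interest=⌊1472579·69/10000⌋=10160; principal=112877-10160=102717; balance=1472579-102717=1369862
13. interest=⌊1369862·69/10000⌋=9452; principal=112877-9452=103425; balance=1369862-103425=1266437
14. interest=⌊1266437·69/10000⌋=8738; principal=112877-8738=104139; balance=1266437-104139=1162298
15. interest=⌊1162298·69/10000⌋=8019; principal=112877-8019=104858; balance=1162298-104858=1057440
16. interest=⌊1057440·69/10000⌋=7296; principal=112877-7296=105581; balance=1057440-105581=951859
17. interest=⌊951859·69/10000⌋=6567; principal=112877-6567=106310; balance=951859-106310=845549
18. interest=⌊845549·69/10000⌋=5834; principal=112877-5834=107043; balance=845549-107043=738506
19. interest=⌊738506·69/10000⌋=5095; principal=112877-5095=107782; balance=738506-107782=630724

1 17643 95234 2461818
2 16986 95891 2365927
3 16324 96553 2269374
4 15658 97219 2172155
5 14987 97890 2074265
6 14312 98565 1975700
7 13632 99245 1876455
8 12947 99930 1776525
9 12258 100619 1675906
10 11563 101314 1574592
11 10864 102013 1472579
12 10160 102717 1369862
13 9452 103425 1266437
14 8738 104139 1162298
15 8019 104858 1057440
16 7296 105581 951859
17 6567 106310 845549
18 5834 107043 738506
19 5095 107782 630724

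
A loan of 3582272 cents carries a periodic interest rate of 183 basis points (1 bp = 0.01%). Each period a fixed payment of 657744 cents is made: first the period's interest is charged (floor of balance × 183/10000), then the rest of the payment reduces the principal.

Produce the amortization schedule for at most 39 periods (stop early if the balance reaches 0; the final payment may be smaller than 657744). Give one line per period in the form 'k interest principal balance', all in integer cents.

1 65555 592189 2990083
2 54718 603026 2387057
3 43683 614061 1772996
4 32445 625299 1147697
5 21002 636742 510955
6 9350 510955 0

1. interest=⌊3582272·183/10000⌋=65555; principal=657744-65555=592189; balance=3582272-592189=2990083
2. interest=⌊2990083·183/10000⌋=54718; principal=657744-54718=603026; balance=2990083-603026=2387057
3. interest=⌊2387057·183/10000⌋=43683; principal=657744-43683=614061; balance=2387057-614061=1772996
4. interest=⌊1772996·183/10000⌋=32445; principal=657744-32445=625299; balance=1772996-625299=1147697
5. interest=⌊1147697·183/10000⌋=21002; principal=657744-21002=636742; balance=1147697-636742=510955
6. interest=⌊510955·183/10000⌋=9350; principal=min(657744-9350,510955)=510955; balance=510955-510955=0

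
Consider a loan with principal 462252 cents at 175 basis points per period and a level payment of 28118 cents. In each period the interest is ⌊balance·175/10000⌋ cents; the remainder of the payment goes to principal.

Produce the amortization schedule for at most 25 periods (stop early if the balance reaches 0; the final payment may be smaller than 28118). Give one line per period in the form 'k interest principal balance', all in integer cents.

1. interest=⌊462252·175/10000⌋=8089; principal=28118-8089=20029; balance=462252-20029=442223
2. interest=⌊442223·175/10000⌋=7738; principal=28118-7738=20380; balance=442223-20380=421843
3. interest=⌊421843·175/10000⌋=7382; principal=28118-7382=20736; balance=421843-20736=401107
4. interest=⌊401107·175/10000⌋=7019; principal=28118-7019=21099; balance=401107-21099=380008
5. interest=⌊380008·175/10000⌋=6650; principal=28118-6650=21468; balance=380008-21468=358540
6. interest=⌊358540·175/10000⌋=6274; principal=28118-6274=21844; balance=358540-21844=336696
7. interest=⌊336696·175/10000⌋=5892; principal=28118-5892=22226; balance=336696-22226=314470
8. interest=⌊314470·175/10000⌋=5503; principal=28118-5503=22615; balance=314470-22615=291855
9. interest=⌊291855·175/10000⌋=5107; principal=28118-5107=23011; balance=291855-23011=268844
10. interest=⌊268844·175/10000⌋=4704; principal=28118-4704=23414; balance=268844-23414=245430
11. interest=⌊245430·175/10000⌋=4295; principal=28118-4295=23823; balance=245430-23823=221607
12. interest=⌊221607·175/10000⌋=3878; principal=28118-3878=24240; balance=221607-24240=197367
13. interest=⌊197367·175/10000⌋=3453; principal=28118-3453=24665; balance=197367-24665=172702
14. interest=⌊172702·175/10000⌋=3022; principal=28118-3022=25096; balance=172702-25096=147606
15. interest=⌊147606·175/10000⌋=2583; principal=28118-2583=25535; balance=147606-25535=122071
16. interest=⌊122071·175/10000⌋=2136; principal=28118-2136=25982; balance=122071-25982=96089
17. interest=⌊96089·175/10000⌋=1681; principal=28118-1681=26437; balance=96089-26437=69652
18. interest=⌊69652·175/10000⌋=1218; principal=28118-1218=26900; balance=69652-26900=42752
19. interest=⌊42752·175/10000⌋=748; principal=28118-748=27370; balance=42752-27370=15382
20. interest=⌊15382·175/10000⌋=269; principal=min(28118-269,15382)=15382; balance=15382-15382=0

1 8089 20029 442223
2 7738 20380 421843
3 7382 20736 401107
4 7019 21099 380008
5 6650 21468 358540
6 6274 21844 336696
7 5892 22226 314470
8 5503 22615 291855
9 5107 23011 268844
10 4704 23414 245430
11 4295 23823 221607
12 3878 24240 197367
13 3453 24665 172702
14 3022 25096 147606
15 2583 25535 122071
16 2136 25982 96089
17 1681 26437 69652
18 1218 26900 42752
19 748 27370 15382
20 269 15382 0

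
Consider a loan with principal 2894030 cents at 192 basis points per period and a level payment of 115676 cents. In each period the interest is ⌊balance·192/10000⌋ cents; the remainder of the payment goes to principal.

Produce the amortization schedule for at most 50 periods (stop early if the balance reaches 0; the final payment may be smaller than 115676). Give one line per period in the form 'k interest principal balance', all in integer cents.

1 55565 60111 2833919
2 54411 61265 2772654
3 53234 62442 2710212
4 52036 63640 2646572
5 50814 64862 2581710
6 49568 66108 2515602
7 48299 67377 2448225
8 47005 68671 2379554
9 45687 69989 2309565
10 44343 71333 2238232
11 42974 72702 2165530
12 41578 74098 2091432
13 40155 75521 2015911
14 38705 76971 1938940
15 37227 78449 1860491
16 35721 79955 1780536
17 34186 81490 1699046
18 32621 83055 1615991
19 31027 84649 1531342
20 29401 86275 1445067
21 27745 87931 1357136
22 26057 89619 1267517
23 24336 91340 1176177
24 22582 93094 1083083
25 20795 94881 988202
26 18973 96703 891499
27 17116 98560 792939
28 15224 100452 692487
29 13295 102381 590106
30 11330 104346 485760
31 9326 106350 379410
32 7284 108392 271018
33 5203 110473 160545
34 3082 112594 47951
35 920 47951 0

1. interest=⌊2894030·192/10000⌋=55565; principal=115676-55565=60111; balance=2894030-60111=2833919
2. interest=⌊2833919·192/10000⌋=54411; principal=115676-54411=61265; balance=2833919-61265=2772654
3. interest=⌊2772654·192/10000⌋=53234; principal=115676-53234=62442; balance=2772654-62442=2710212
4. interest=⌊2710212·192/10000⌋=52036; principal=115676-52036=63640; balance=2710212-63640=2646572
5. interest=⌊2646572·192/10000⌋=50814; principal=115676-50814=64862; balance=2646572-64862=2581710
6. interest=⌊2581710·192/10000⌋=49568; principal=115676-49568=66108; balance=2581710-66108=2515602
7. interest=⌊2515602·192/10000⌋=48299; principal=115676-48299=67377; balance=2515602-67377=2448225
8. interest=⌊2448225·192/10000⌋=47005; principal=115676-47005=68671; balance=2448225-68671=2379554
9. interest=⌊2379554·192/10000⌋=45687; principal=115676-45687=69989; balance=2379554-69989=2309565
10. interest=⌊2309565·192/10000⌋=44343; principal=115676-44343=71333; balance=2309565-71333=2238232
11. interest=⌊2238232·192/10000⌋=42974; principal=115676-42974=72702; balance=2238232-72702=2165530
12. interest=⌊2165530·192/10000⌋=41578; principal=115676-41578=74098; balance=2165530-74098=2091432
13. interest=⌊2091432·192/10000⌋=40155; principal=115676-40155=75521; balance=2091432-75521=2015911
14. interest=⌊2015911·192/10000⌋=38705; principal=115676-38705=76971; balance=2015911-76971=1938940
15. interest=⌊1938940·192/10000⌋=37227; principal=115676-37227=78449; balance=1938940-78449=1860491
16. interest=⌊1860491·192/10000⌋=35721; principal=115676-35721=79955; balance=1860491-79955=1780536
17. interest=⌊1780536·192/10000⌋=34186; principal=115676-34186=81490; balance=1780536-81490=1699046
18. interest=⌊1699046·192/10000⌋=32621; principal=115676-32621=83055; balance=1699046-83055=1615991
19. interest=⌊1615991·192/10000⌋=31027; principal=115676-31027=84649; balance=1615991-84649=1531342
20. interest=⌊1531342·192/10000⌋=29401; principal=115676-29401=86275; balance=1531342-86275=1445067
21. interest=⌊1445067·192/10000⌋=27745; principal=115676-27745=87931; balance=1445067-87931=1357136
22. interest=⌊1357136·192/10000⌋=26057; principal=115676-26057=89619; balance=1357136-89619=1267517
23. interest=⌊1267517·192/10000⌋=24336; principal=115676-24336=91340; balance=1267517-91340=1176177
24. interest=⌊1176177·192/10000⌋=22582; principal=115676-22582=93094; balance=1176177-93094=1083083
25. interest=⌊1083083·192/10000⌋=20795; principal=115676-20795=94881; balance=1083083-94881=988202
26. interest=⌊988202·192/10000⌋=18973; principal=115676-18973=96703; balance=988202-96703=891499
27. interest=⌊891499·192/10000⌋=17116; principal=115676-17116=98560; balance=891499-98560=792939
28. interest=⌊792939·192/10000⌋=15224; principal=115676-15224=100452; balance=792939-100452=692487
29. interest=⌊692487·192/10000⌋=13295; principal=115676-13295=102381; balance=692487-102381=590106
30. interest=⌊590106·192/10000⌋=11330; principal=115676-11330=104346; balance=590106-104346=485760
31. interest=⌊485760·192/10000⌋=9326; principal=115676-9326=106350; balance=485760-106350=379410
32. interest=⌊379410·192/10000⌋=7284; principal=115676-7284=108392; balance=379410-108392=271018
33. interest=⌊271018·192/10000⌋=5203; principal=115676-5203=110473; balance=271018-110473=160545
34. interest=⌊160545·192/10000⌋=3082; principal=115676-3082=112594; balance=160545-112594=47951
35. interest=⌊47951·192/10000⌋=920; principal=min(115676-920,47951)=47951; balance=47951-47951=0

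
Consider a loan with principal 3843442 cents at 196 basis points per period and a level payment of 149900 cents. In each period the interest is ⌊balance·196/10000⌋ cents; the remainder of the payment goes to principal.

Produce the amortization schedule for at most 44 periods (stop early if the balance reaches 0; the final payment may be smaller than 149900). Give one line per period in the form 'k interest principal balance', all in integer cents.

1 75331 74569 3768873
2 73869 76031 3692842
3 72379 77521 3615321
4 70860 79040 3536281
5 69311 80589 3455692
6 67731 82169 3373523
7 66121 83779 3289744
8 64478 85422 3204322
9 62804 87096 3117226
10 61097 88803 3028423
11 59357 90543 2937880
12 57582 92318 2845562
13 55773 94127 2751435
14 53928 95972 2655463
15 52047 97853 2557610
16 50129 99771 2457839
17 48173 101727 2356112
18 46179 103721 2252391
19 44146 105754 2146637
20 42074 107826 2038811
21 39960 109940 1928871
22 37805 112095 1816776
23 35608 114292 1702484
24 33368 116532 1585952
25 31084 118816 1467136
26 28755 121145 1345991
27 26381 123519 1222472
28 23960 125940 1096532
29 21492 128408 968124
30 18975 130925 837199
31 16409 133491 703708
32 13792 136108 567600
33 11124 138776 428824
34 8404 141496 287328
35 5631 144269 143059
36 2803 143059 0

1. interest=⌊3843442·196/10000⌋=75331; principal=149900-75331=74569; balance=3843442-74569=3768873
2. interest=⌊3768873·196/10000⌋=73869; principal=149900-73869=76031; balance=3768873-76031=3692842
3. interest=⌊3692842·196/10000⌋=72379; principal=149900-72379=77521; balance=3692842-77521=3615321
4. interest=⌊3615321·196/10000⌋=70860; principal=149900-70860=79040; balance=3615321-79040=3536281
5. interest=⌊3536281·196/10000⌋=69311; principal=149900-69311=80589; balance=3536281-80589=3455692
6. interest=⌊3455692·196/10000⌋=67731; principal=149900-67731=82169; balance=3455692-82169=3373523
7. interest=⌊3373523·196/10000⌋=66121; principal=149900-66121=83779; balance=3373523-83779=3289744
8. interest=⌊3289744·196/10000⌋=64478; principal=149900-64478=85422; balance=3289744-85422=3204322
9. interest=⌊3204322·196/10000⌋=62804; principal=149900-62804=87096; balance=3204322-87096=3117226
10. interest=⌊3117226·196/10000⌋=61097; principal=149900-61097=88803; balance=3117226-88803=3028423
11. interest=⌊3028423·196/10000⌋=59357; principal=149900-59357=90543; balance=3028423-90543=2937880
12. interest=⌊2937880·196/10000⌋=57582; principal=149900-57582=92318; balance=2937880-92318=2845562
13. interest=⌊2845562·196/10000⌋=55773; principal=149900-55773=94127; balance=2845562-94127=2751435
14. interest=⌊2751435·196/10000⌋=53928; principal=149900-53928=95972; balance=2751435-95972=2655463
15. interest=⌊2655463·196/10000⌋=52047; principal=149900-52047=97853; balance=2655463-97853=2557610
16. interest=⌊2557610·196/10000⌋=50129; principal=149900-50129=99771; balance=2557610-99771=2457839
17. interest=⌊2457839·196/10000⌋=48173; principal=149900-48173=101727; balance=2457839-101727=2356112
18. interest=⌊2356112·196/10000⌋=46179; principal=149900-46179=103721; balance=2356112-103721=2252391
19. interest=⌊2252391·196/10000⌋=44146; principal=149900-44146=105754; balance=2252391-105754=2146637
20. interest=⌊2146637·196/10000⌋=42074; principal=149900-42074=107826; balance=2146637-107826=2038811
21. interest=⌊2038811·196/10000⌋=39960; principal=149900-39960=109940; balance=2038811-109940=1928871
22. interest=⌊1928871·196/10000⌋=37805; principal=149900-37805=112095; balance=1928871-112095=1816776
23. interest=⌊1816776·196/10000⌋=35608; principal=149900-35608=114292; balance=1816776-114292=1702484
24. interest=⌊1702484·196/10000⌋=33368; principal=149900-33368=116532; balance=1702484-116532=1585952
25. interest=⌊1585952·196/10000⌋=31084; principal=149900-31084=118816; balance=1585952-118816=1467136
26. interest=⌊1467136·196/10000⌋=28755; principal=149900-28755=121145; balance=1467136-121145=1345991
27. interest=⌊1345991·196/10000⌋=26381; principal=149900-26381=123519; balance=1345991-123519=1222472
28. interest=⌊1222472·196/10000⌋=23960; principal=149900-23960=125940; balance=1222472-125940=1096532
29. interest=⌊1096532·196/10000⌋=21492; principal=149900-21492=128408; balance=1096532-128408=968124
30. interest=⌊968124·196/10000⌋=18975; principal=149900-18975=130925; balance=968124-130925=837199
31. interest=⌊837199·196/10000⌋=16409; principal=149900-16409=133491; balance=837199-133491=703708
32. interest=⌊703708·196/10000⌋=13792; principal=149900-13792=136108; balance=703708-136108=567600
33. interest=⌊567600·196/10000⌋=11124; principal=149900-11124=138776; balance=567600-138776=428824
34. interest=⌊428824·196/10000⌋=8404; principal=149900-8404=141496; balance=428824-141496=287328
35. interest=⌊287328·196/10000⌋=5631; principal=149900-5631=144269; balance=287328-144269=143059
36. interest=⌊143059·196/10000⌋=2803; principal=min(149900-2803,143059)=143059; balance=143059-143059=0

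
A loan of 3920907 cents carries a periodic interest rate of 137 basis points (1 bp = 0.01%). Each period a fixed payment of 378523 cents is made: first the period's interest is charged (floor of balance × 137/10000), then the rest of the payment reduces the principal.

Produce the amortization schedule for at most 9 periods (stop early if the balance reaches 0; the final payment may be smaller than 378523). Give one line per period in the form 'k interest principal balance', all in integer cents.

1 53716 324807 3596100
2 49266 329257 3266843
3 44755 333768 2933075
4 40183 338340 2594735
5 35547 342976 2251759
6 30849 347674 1904085
7 26085 352438 1551647
8 21257 357266 1194381
9 16363 362160 832221

1. interest=⌊3920907·137/10000⌋=53716; principal=378523-53716=324807; balance=3920907-324807=3596100
2. interest=⌊3596100·137/10000⌋=49266; principal=378523-49266=329257; balance=3596100-329257=3266843
3. interest=⌊3266843·137/10000⌋=44755; principal=378523-44755=333768; balance=3266843-333768=2933075
4. interest=⌊2933075·137/10000⌋=40183; principal=378523-40183=338340; balance=2933075-338340=2594735
5. interest=⌊2594735·137/10000⌋=35547; principal=378523-35547=342976; balance=2594735-342976=2251759
6. interest=⌊2251759·137/10000⌋=30849; principal=378523-30849=347674; balance=2251759-347674=1904085
7. interest=⌊1904085·137/10000⌋=26085; principal=378523-26085=352438; balance=1904085-352438=1551647
8. interest=⌊1551647·137/10000⌋=21257; principal=378523-21257=357266; balance=1551647-357266=1194381
9. interest=⌊1194381·137/10000⌋=16363; principal=378523-16363=362160; balance=1194381-362160=832221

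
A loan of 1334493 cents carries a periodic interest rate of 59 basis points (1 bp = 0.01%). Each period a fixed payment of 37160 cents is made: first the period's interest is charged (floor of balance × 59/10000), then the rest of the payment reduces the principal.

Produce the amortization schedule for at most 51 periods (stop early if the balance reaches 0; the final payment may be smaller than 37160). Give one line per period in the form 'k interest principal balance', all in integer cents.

1 7873 29287 1305206
2 7700 29460 1275746
3 7526 29634 1246112
4 7352 29808 1216304
5 7176 29984 1186320
6 6999 30161 1156159
7 6821 30339 1125820
8 6642 30518 1095302
9 6462 30698 1064604
10 6281 30879 1033725
11 6098 31062 1002663
12 5915 31245 971418
13 5731 31429 939989
14 5545 31615 908374
15 5359 31801 876573
16 5171 31989 844584
17 4983 32177 812407
18 4793 32367 780040
19 4602 32558 747482
20 4410 32750 714732
21 4216 32944 681788
22 4022 33138 648650
23 3827 33333 615317
24 3630 33530 581787
25 3432 33728 548059
26 3233 33927 514132
27 3033 34127 480005
28 2832 34328 445677
29 2629 34531 411146
30 2425 34735 376411
31 2220 34940 341471
32 2014 35146 306325
33 1807 35353 270972
34 1598 35562 235410
35 1388 35772 199638
36 1177 35983 163655
37 965 36195 127460
38 752 36408 91052
39 537 36623 54429
40 321 36839 17590
41 103 17590 0

1. interest=⌊1334493·59/10000⌋=7873; principal=37160-7873=29287; balance=1334493-29287=1305206
2. interest=⌊1305206·59/10000⌋=7700; principal=37160-7700=29460; balance=1305206-29460=1275746
3. interest=⌊1275746·59/10000⌋=7526; principal=37160-7526=29634; balance=1275746-29634=1246112
4. interest=⌊1246112·59/10000⌋=7352; principal=37160-7352=29808; balance=1246112-29808=1216304
5. interest=⌊1216304·59/10000⌋=7176; principal=37160-7176=29984; balance=1216304-29984=1186320
6. interest=⌊1186320·59/10000⌋=6999; principal=37160-6999=30161; balance=1186320-30161=1156159
7. interest=⌊1156159·59/10000⌋=6821; principal=37160-6821=30339; balance=1156159-30339=1125820
8. interest=⌊1125820·59/10000⌋=6642; principal=37160-6642=30518; balance=1125820-30518=1095302
9. interest=⌊1095302·59/10000⌋=6462; principal=37160-6462=30698; balance=1095302-30698=1064604
10. interest=⌊1064604·59/10000⌋=6281; principal=37160-6281=30879; balance=1064604-30879=1033725
11. interest=⌊1033725·59/10000⌋=6098; principal=37160-6098=31062; balance=1033725-31062=1002663
12. interest=⌊1002663·59/10000⌋=5915; principal=37160-5915=31245; balance=1002663-31245=971418
13. interest=⌊971418·59/10000⌋=5731; principal=37160-5731=31429; balance=971418-31429=939989
14. interest=⌊939989·59/10000⌋=5545; principal=37160-5545=31615; balance=939989-31615=908374
15. interest=⌊908374·59/10000⌋=5359; principal=37160-5359=31801; balance=908374-31801=876573
16. interest=⌊876573·59/10000⌋=5171; principal=37160-5171=31989; balance=876573-31989=844584
17. interest=⌊844584·59/10000⌋=4983; principal=37160-4983=32177; balance=844584-32177=812407
18. interest=⌊812407·59/10000⌋=4793; principal=37160-4793=32367; balance=812407-32367=780040
19. interest=⌊780040·59/10000⌋=4602; principal=37160-4602=32558; balance=780040-32558=747482
20. interest=⌊747482·59/10000⌋=4410; principal=37160-4410=32750; balance=747482-32750=714732
21. interest=⌊714732·59/10000⌋=4216; principal=37160-4216=32944; balance=714732-32944=681788
22. interest=⌊681788·59/10000⌋=4022; principal=37160-4022=33138; balance=681788-33138=648650
23. interest=⌊648650·59/10000⌋=3827; principal=37160-3827=33333; balance=648650-33333=615317
24. interest=⌊615317·59/10000⌋=3630; principal=37160-3630=33530; balance=615317-33530=581787
25. interest=⌊581787·59/10000⌋=3432; principal=37160-3432=33728; balance=581787-33728=548059
26. interest=⌊548059·59/10000⌋=3233; principal=37160-3233=33927; balance=548059-33927=514132
27. interest=⌊514132·59/10000⌋=3033; principal=37160-3033=34127; balance=514132-34127=480005
28. interest=⌊480005·59/10000⌋=2832; principal=37160-2832=34328; balance=480005-34328=445677
29. interest=⌊445677·59/10000⌋=2629; principal=37160-2629=34531; balance=445677-34531=411146
30. interest=⌊411146·59/10000⌋=2425; principal=37160-2425=34735; balance=411146-34735=376411
31. interest=⌊376411·59/10000⌋=2220; principal=37160-2220=34940; balance=376411-34940=341471
32. interest=⌊341471·59/10000⌋=2014; principal=37160-2014=35146; balance=341471-35146=306325
33. interest=⌊306325·59/10000⌋=1807; principal=37160-1807=35353; balance=306325-35353=270972
34. interest=⌊270972·59/10000⌋=1598; principal=37160-1598=35562; balance=270972-35562=235410
35. interest=⌊235410·59/10000⌋=1388; principal=37160-1388=35772; balance=235410-35772=199638
36. interest=⌊199638·59/10000⌋=1177; principal=37160-1177=35983; balance=199638-35983=163655
37. interest=⌊163655·59/10000⌋=965; principal=37160-965=36195; balance=163655-36195=127460
38. interest=⌊127460·59/10000⌋=752; principal=37160-752=36408; balance=127460-36408=91052
39. interest=⌊91052·59/10000⌋=537; principal=37160-537=36623; balance=91052-36623=54429
40. interest=⌊54429·59/10000⌋=321; principal=37160-321=36839; balance=54429-36839=17590
41. interest=⌊17590·59/10000⌋=103; principal=min(37160-103,17590)=17590; balance=17590-17590=0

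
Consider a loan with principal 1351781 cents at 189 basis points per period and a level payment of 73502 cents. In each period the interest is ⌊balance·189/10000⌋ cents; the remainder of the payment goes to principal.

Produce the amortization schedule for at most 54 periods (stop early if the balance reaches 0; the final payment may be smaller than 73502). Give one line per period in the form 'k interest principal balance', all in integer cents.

1. interest=⌊1351781·189/10000⌋=25548; principal=73502-25548=47954; balance=1351781-47954=1303827
2. interest=⌊1303827·189/10000⌋=24642; principal=73502-24642=48860; balance=1303827-48860=1254967
3. interest=⌊1254967·189/10000⌋=23718; principal=73502-23718=49784; balance=1254967-49784=1205183
4. interest=⌊1205183·189/10000⌋=22777; principal=73502-22777=50725; balance=1205183-50725=1154458
5. interest=⌊1154458·189/10000⌋=21819; principal=73502-21819=51683; balance=1154458-51683=1102775
6. interest=⌊1102775·189/10000⌋=20842; principal=73502-20842=52660; balance=1102775-52660=1050115
7. interest=⌊1050115·189/10000⌋=19847; principal=73502-19847=53655; balance=1050115-53655=996460
8. interest=⌊996460·189/10000⌋=18833; principal=73502-18833=54669; balance=996460-54669=941791
9. interest=⌊941791·189/10000⌋=17799; principal=73502-17799=55703; balance=941791-55703=886088
10. interest=⌊886088·189/10000⌋=16747; principal=73502-16747=56755; balance=886088-56755=829333
11. interest=⌊829333·189/10000⌋=15674; principal=73502-15674=57828; balance=829333-57828=771505
12. interest=⌊771505·189/10000⌋=14581; principal=73502-14581=58921; balance=771505-58921=712584
13. interest=⌊712584·189/10000⌋=13467; principal=73502-13467=60035; balance=712584-60035=652549
14. interest=⌊652549·189/10000⌋=12333; principal=73502-12333=61169; balance=652549-61169=591380
15. interest=⌊591380·189/10000⌋=11177; principal=73502-11177=62325; balance=591380-62325=529055
16. interest=⌊529055·189/10000⌋=9999; principal=73502-9999=63503; balance=529055-63503=465552
17. interest=⌊465552·189/10000⌋=8798; principal=73502-8798=64704; balance=465552-64704=400848
18. interest=⌊400848·189/10000⌋=7576; principal=73502-7576=65926; balance=400848-65926=334922
19. interest=⌊334922·189/10000⌋=6330; principal=73502-6330=67172; balance=334922-67172=267750
20. interest=⌊267750·189/10000⌋=5060; principal=73502-5060=68442; balance=267750-68442=199308
21. interest=⌊199308·189/10000⌋=3766; principal=73502-3766=69736; balance=199308-69736=129572
22. interest=⌊129572·189/10000⌋=2448; principal=73502-2448=71054; balance=129572-71054=58518
23. interest=⌊58518·189/10000⌋=1105; principal=min(73502-1105,58518)=58518; balance=58518-58518=0

1 25548 47954 1303827
2 24642 48860 1254967
3 23718 49784 1205183
4 22777 50725 1154458
5 21819 51683 1102775
6 20842 52660 1050115
7 19847 53655 996460
8 18833 54669 941791
9 17799 55703 886088
10 16747 56755 829333
11 15674 57828 771505
12 14581 58921 712584
13 13467 60035 652549
14 12333 61169 591380
15 11177 62325 529055
16 9999 63503 465552
17 8798 64704 400848
18 7576 65926 334922
19 6330 67172 267750
20 5060 68442 199308
21 3766 69736 129572
22 2448 71054 58518
23 1105 58518 0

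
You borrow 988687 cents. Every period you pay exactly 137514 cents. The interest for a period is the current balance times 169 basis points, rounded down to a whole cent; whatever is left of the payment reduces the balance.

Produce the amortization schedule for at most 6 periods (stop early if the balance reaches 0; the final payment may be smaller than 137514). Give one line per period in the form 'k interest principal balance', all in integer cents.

1. interest=⌊988687·169/10000⌋=16708; principal=137514-16708=120806; balance=988687-120806=867881
2. interest=⌊867881·169/10000⌋=14667; principal=137514-14667=122847; balance=867881-122847=745034
3. interest=⌊745034·169/10000⌋=12591; principal=137514-12591=124923; balance=745034-124923=620111
4. interest=⌊620111·169/10000⌋=10479; principal=137514-10479=127035; balance=620111-127035=493076
5. interest=⌊493076·169/10000⌋=8332; principal=137514-8332=129182; balance=493076-129182=363894
6. interest=⌊363894·169/10000⌋=6149; principal=137514-6149=131365; balance=363894-131365=232529

1 16708 120806 867881
2 14667 122847 745034
3 12591 124923 620111
4 10479 127035 493076
5 8332 129182 363894
6 6149 131365 232529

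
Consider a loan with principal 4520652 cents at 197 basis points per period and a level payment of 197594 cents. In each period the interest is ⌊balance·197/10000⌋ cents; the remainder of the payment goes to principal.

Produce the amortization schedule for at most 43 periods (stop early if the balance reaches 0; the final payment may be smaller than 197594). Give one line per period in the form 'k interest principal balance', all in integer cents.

1 89056 108538 4412114
2 86918 110676 4301438
3 84738 112856 4188582
4 82515 115079 4073503
5 80248 117346 3956157
6 77936 119658 3836499
7 75579 122015 3714484
8 73175 124419 3590065
9 70724 126870 3463195
10 68224 129370 3333825
11 65676 131918 3201907
12 63077 134517 3067390
13 60427 137167 2930223
14 57725 139869 2790354
15 54969 142625 2647729
16 52160 145434 2502295
17 49295 148299 2353996
18 46373 151221 2202775
19 43394 154200 2048575
20 40356 157238 1891337
21 37259 160335 1731002
22 34100 163494 1567508
23 30879 166715 1400793
24 27595 169999 1230794
25 24246 173348 1057446
26 20831 176763 880683
27 17349 180245 700438
28 13798 183796 516642
29 10177 187417 329225
30 6485 191109 138116
31 2720 138116 0

1. interest=⌊4520652·197/10000⌋=89056; principal=197594-89056=108538; balance=4520652-108538=4412114
2. interest=⌊4412114·197/10000⌋=86918; principal=197594-86918=110676; balance=4412114-110676=4301438
3. interest=⌊4301438·197/10000⌋=84738; principal=197594-84738=112856; balance=4301438-112856=4188582
4. interest=⌊4188582·197/10000⌋=82515; principal=197594-82515=115079; balance=4188582-115079=4073503
5. interest=⌊4073503·197/10000⌋=80248; principal=197594-80248=117346; balance=4073503-117346=3956157
6. interest=⌊3956157·197/10000⌋=77936; principal=197594-77936=119658; balance=3956157-119658=3836499
7. interest=⌊3836499·197/10000⌋=75579; principal=197594-75579=122015; balance=3836499-122015=3714484
8. interest=⌊3714484·197/10000⌋=73175; principal=197594-73175=124419; balance=3714484-124419=3590065
9. interest=⌊3590065·197/10000⌋=70724; principal=197594-70724=126870; balance=3590065-126870=3463195
10. interest=⌊3463195·197/10000⌋=68224; principal=197594-68224=129370; balance=3463195-129370=3333825
11. interest=⌊3333825·197/10000⌋=65676; principal=197594-65676=131918; balance=3333825-131918=3201907
12. interest=⌊3201907·197/10000⌋=63077; principal=197594-63077=134517; balance=3201907-134517=3067390
13. interest=⌊3067390·197/10000⌋=60427; principal=197594-60427=137167; balance=3067390-137167=2930223
14. interest=⌊2930223·197/10000⌋=57725; principal=197594-57725=139869; balance=2930223-139869=2790354
15. interest=⌊2790354·197/10000⌋=54969; principal=197594-54969=142625; balance=2790354-142625=2647729
16. interest=⌊2647729·197/10000⌋=52160; principal=197594-52160=145434; balance=2647729-145434=2502295
17. interest=⌊2502295·197/10000⌋=49295; principal=197594-49295=148299; balance=2502295-148299=2353996
18. interest=⌊2353996·197/10000⌋=46373; principal=197594-46373=151221; balance=2353996-151221=2202775
19. interest=⌊2202775·197/10000⌋=43394; principal=197594-43394=154200; balance=2202775-154200=2048575
20. interest=⌊2048575·197/10000⌋=40356; principal=197594-40356=157238; balance=2048575-157238=1891337
21. interest=⌊1891337·197/10000⌋=37259; principal=197594-37259=160335; balance=1891337-160335=1731002
22. interest=⌊1731002·197/10000⌋=34100; principal=197594-34100=163494; balance=1731002-163494=1567508
23. interest=⌊1567508·197/10000⌋=30879; principal=197594-30879=166715; balance=1567508-166715=1400793
24. interest=⌊1400793·197/10000⌋=27595; principal=197594-27595=169999; balance=1400793-169999=1230794
25. interest=⌊1230794·197/10000⌋=24246; principal=197594-24246=173348; balance=1230794-173348=1057446
26. interest=⌊1057446·197/10000⌋=20831; principal=197594-20831=176763; balance=1057446-176763=880683
27. interest=⌊880683·197/10000⌋=17349; principal=197594-17349=180245; balance=880683-180245=700438
28. interest=⌊700438·197/10000⌋=13798; principal=197594-13798=183796; balance=700438-183796=516642
29. interest=⌊516642·197/10000⌋=10177; principal=197594-10177=187417; balance=516642-187417=329225
30. interest=⌊329225·197/10000⌋=6485; principal=197594-6485=191109; balance=329225-191109=138116
31. interest=⌊138116·197/10000⌋=2720; principal=min(197594-2720,138116)=138116; balance=138116-138116=0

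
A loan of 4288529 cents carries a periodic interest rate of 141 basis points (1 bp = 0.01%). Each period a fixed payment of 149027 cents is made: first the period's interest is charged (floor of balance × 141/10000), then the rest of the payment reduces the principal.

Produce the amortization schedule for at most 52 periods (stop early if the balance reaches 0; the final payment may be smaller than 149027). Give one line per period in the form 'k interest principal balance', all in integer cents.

1 60468 88559 4199970
2 59219 89808 4110162
3 57953 91074 4019088
4 56669 92358 3926730
5 55366 93661 3833069
6 54046 94981 3738088
7 52707 96320 3641768
8 51348 97679 3544089
9 49971 99056 3445033
10 48574 100453 3344580
11 47158 101869 3242711
12 45722 103305 3139406
13 44265 104762 3034644
14 42788 106239 2928405
15 41290 107737 2820668
16 39771 109256 2711412
17 38230 110797 2600615
18 36668 112359 2488256
19 35084 113943 2374313
20 33477 115550 2258763
21 31848 117179 2141584
22 30196 118831 2022753
23 28520 120507 1902246
24 26821 122206 1780040
25 25098 123929 1656111
26 23351 125676 1530435
27 21579 127448 1402987
28 19782 129245 1273742
29 17959 131068 1142674
30 16111 132916 1009758
31 14237 134790 874968
32 12337 136690 738278
33 10409 138618 599660
34 8455 140572 459088
35 6473 142554 316534
36 4463 144564 171970
37 2424 146603 25367
38 357 25367 0

1. interest=⌊4288529·141/10000⌋=60468; principal=149027-60468=88559; balance=4288529-88559=4199970
2. interest=⌊4199970·141/10000⌋=59219; principal=149027-59219=89808; balance=4199970-89808=4110162
3. interest=⌊4110162·141/10000⌋=57953; principal=149027-57953=91074; balance=4110162-91074=4019088
4. interest=⌊4019088·141/10000⌋=56669; principal=149027-56669=92358; balance=4019088-92358=3926730
5. interest=⌊3926730·141/10000⌋=55366; principal=149027-55366=93661; balance=3926730-93661=3833069
6. interest=⌊3833069·141/10000⌋=54046; principal=149027-54046=94981; balance=3833069-94981=3738088
7. interest=⌊3738088·141/10000⌋=52707; principal=149027-52707=96320; balance=3738088-96320=3641768
8. interest=⌊3641768·141/10000⌋=51348; principal=149027-51348=97679; balance=3641768-97679=3544089
9. interest=⌊3544089·141/10000⌋=49971; principal=149027-49971=99056; balance=3544089-99056=3445033
10. interest=⌊3445033·141/10000⌋=48574; principal=149027-48574=100453; balance=3445033-100453=3344580
11. interest=⌊3344580·141/10000⌋=47158; principal=149027-47158=101869; balance=3344580-101869=3242711
12. interest=⌊3242711·141/10000⌋=45722; principal=149027-45722=103305; balance=3242711-103305=3139406
13. interest=⌊3139406·141/10000⌋=44265; principal=149027-44265=104762; balance=3139406-104762=3034644
14. interest=⌊3034644·141/10000⌋=42788; principal=149027-42788=106239; balance=3034644-106239=2928405
15. interest=⌊2928405·141/10000⌋=41290; principal=149027-41290=107737; balance=2928405-107737=2820668
16. interest=⌊2820668·141/10000⌋=39771; principal=149027-39771=109256; balance=2820668-109256=2711412
17. interest=⌊2711412·141/10000⌋=38230; principal=149027-38230=110797; balance=2711412-110797=2600615
18. interest=⌊2600615·141/10000⌋=36668; principal=149027-36668=112359; balance=2600615-112359=2488256
19. interest=⌊2488256·141/10000⌋=35084; principal=149027-35084=113943; balance=2488256-113943=2374313
20. interest=⌊2374313·141/10000⌋=33477; principal=149027-33477=115550; balance=2374313-115550=2258763
21. interest=⌊2258763·141/10000⌋=31848; principal=149027-31848=117179; balance=2258763-117179=2141584
22. interest=⌊2141584·141/10000⌋=30196; principal=149027-30196=118831; balance=2141584-118831=2022753
23. interest=⌊2022753·141/10000⌋=28520; principal=149027-28520=120507; balance=2022753-120507=1902246
24. interest=⌊1902246·141/10000⌋=26821; principal=149027-26821=122206; balance=1902246-122206=1780040
25. interest=⌊1780040·141/10000⌋=25098; principal=149027-25098=123929; balance=1780040-123929=1656111
26. interest=⌊1656111·141/10000⌋=23351; principal=149027-23351=125676; balance=1656111-125676=1530435
27. interest=⌊1530435·141/10000⌋=21579; principal=149027-21579=127448; balance=1530435-127448=1402987
28. interest=⌊1402987·141/10000⌋=19782; principal=149027-19782=129245; balance=1402987-129245=1273742
29. interest=⌊1273742·141/10000⌋=17959; principal=149027-17959=131068; balance=1273742-131068=1142674
30. interest=⌊1142674·141/10000⌋=16111; principal=149027-16111=132916; balance=1142674-132916=1009758
31. interest=⌊1009758·141/10000⌋=14237; principal=149027-14237=134790; balance=1009758-134790=874968
32. interest=⌊874968·141/10000⌋=12337; principal=149027-12337=136690; balance=874968-136690=738278
33. interest=⌊738278·141/10000⌋=10409; principal=149027-10409=138618; balance=738278-138618=599660
34. interest=⌊599660·141/10000⌋=8455; principal=149027-8455=140572; balance=599660-140572=459088
35. interest=⌊459088·141/10000⌋=6473; principal=149027-6473=142554; balance=459088-142554=316534
36. interest=⌊316534·141/10000⌋=4463; principal=149027-4463=144564; balance=316534-144564=171970
37. interest=⌊171970·141/10000⌋=2424; principal=149027-2424=146603; balance=171970-146603=25367
38. interest=⌊25367·141/10000⌋=357; principal=min(149027-357,25367)=25367; balance=25367-25367=0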